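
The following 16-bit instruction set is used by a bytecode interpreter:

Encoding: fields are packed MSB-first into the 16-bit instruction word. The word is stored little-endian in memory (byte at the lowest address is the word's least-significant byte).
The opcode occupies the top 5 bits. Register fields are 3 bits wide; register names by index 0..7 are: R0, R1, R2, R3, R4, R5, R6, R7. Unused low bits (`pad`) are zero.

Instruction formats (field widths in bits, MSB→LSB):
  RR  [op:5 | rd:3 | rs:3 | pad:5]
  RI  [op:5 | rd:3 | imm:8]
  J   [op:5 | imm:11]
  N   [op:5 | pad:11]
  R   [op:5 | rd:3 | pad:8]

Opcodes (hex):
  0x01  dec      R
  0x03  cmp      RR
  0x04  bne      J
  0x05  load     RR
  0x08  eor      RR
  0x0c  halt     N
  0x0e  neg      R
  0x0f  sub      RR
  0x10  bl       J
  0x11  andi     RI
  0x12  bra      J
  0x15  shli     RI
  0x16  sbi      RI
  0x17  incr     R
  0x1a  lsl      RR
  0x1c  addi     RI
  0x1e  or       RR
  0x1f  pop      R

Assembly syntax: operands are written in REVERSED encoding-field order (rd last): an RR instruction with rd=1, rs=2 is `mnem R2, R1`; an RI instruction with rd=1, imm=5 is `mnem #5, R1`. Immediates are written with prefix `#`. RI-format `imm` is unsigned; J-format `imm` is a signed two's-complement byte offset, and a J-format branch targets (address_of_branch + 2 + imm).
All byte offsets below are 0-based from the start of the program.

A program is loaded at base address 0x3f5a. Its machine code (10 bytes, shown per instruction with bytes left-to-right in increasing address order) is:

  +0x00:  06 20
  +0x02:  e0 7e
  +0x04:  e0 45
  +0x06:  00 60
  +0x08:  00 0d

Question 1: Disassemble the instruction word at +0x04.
eor R7, R5

[04] e0 45 → 0x45e0
  top 5b → 0x8 → eor [RR]
  rd@[10:8]=0x5 ⇒ R5
  rs@[7:5]=0x7 ⇒ R7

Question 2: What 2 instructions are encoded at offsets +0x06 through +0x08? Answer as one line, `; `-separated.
halt; dec R5

[06] 00 60 → 0x6000
  op=0x6000>>11=0xc ⇒ halt (N)
[08] 00 0d → 0x0d00
  op=0x0d00>>11=0x1 ⇒ dec (R)
  [10:8] rd=5 = R5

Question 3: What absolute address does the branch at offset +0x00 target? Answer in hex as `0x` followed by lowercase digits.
0x3f62

[00] 06 20 → 0x2006
  opcode bits[15:11]=0x4: bne/J
  imm@[10:0]=0x6 ⇒ #6
  target = base 0x3f5a + off 0x00 + 2 + imm 6 = 0x3f62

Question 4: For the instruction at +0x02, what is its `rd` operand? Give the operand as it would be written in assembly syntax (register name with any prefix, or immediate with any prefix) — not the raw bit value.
R6

+0x02: e0 7e ⇒ word 0x7ee0 (little)
  op=0x7ee0>>11=0xf ⇒ sub (RR)
  rd: (w>>8)&0x7=0x6 → R6
  rs: (w>>5)&0x7=0x7 → R7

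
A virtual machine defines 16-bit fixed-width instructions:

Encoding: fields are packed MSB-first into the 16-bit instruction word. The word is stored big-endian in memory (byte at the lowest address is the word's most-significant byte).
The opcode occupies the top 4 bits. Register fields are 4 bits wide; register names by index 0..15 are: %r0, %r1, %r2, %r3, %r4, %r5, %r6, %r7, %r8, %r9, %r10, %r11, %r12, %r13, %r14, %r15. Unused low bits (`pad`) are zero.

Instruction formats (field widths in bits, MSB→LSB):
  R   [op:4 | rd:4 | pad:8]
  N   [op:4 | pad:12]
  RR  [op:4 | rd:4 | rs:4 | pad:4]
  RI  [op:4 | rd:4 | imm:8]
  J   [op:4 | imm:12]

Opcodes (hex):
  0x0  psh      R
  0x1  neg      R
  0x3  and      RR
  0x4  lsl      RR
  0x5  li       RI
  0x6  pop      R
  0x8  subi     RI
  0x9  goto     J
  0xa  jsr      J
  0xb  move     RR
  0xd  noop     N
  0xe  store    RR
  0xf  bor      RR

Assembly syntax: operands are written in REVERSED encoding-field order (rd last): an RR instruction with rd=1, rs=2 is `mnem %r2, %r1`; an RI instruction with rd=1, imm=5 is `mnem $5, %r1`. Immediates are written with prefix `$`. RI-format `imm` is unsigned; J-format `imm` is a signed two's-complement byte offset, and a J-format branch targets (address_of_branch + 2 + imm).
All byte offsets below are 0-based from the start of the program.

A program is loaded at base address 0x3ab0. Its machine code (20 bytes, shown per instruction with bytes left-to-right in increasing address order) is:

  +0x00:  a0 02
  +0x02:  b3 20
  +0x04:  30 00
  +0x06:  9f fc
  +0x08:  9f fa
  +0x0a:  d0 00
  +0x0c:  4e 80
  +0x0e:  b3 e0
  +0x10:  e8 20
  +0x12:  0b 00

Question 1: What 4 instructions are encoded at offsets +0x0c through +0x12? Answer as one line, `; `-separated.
lsl %r8, %r14; move %r14, %r3; store %r2, %r8; psh %r11

+0x0c: 4e 80 ⇒ word 0x4e80 (big)
  op=0x4e80>>12=0x4 ⇒ lsl (RR)
  rd: (w>>8)&0xf=0xe → %r14
  rs: (w>>4)&0xf=0x8 → %r8
+0x0e: b3 e0 ⇒ word 0xb3e0 (big)
  op=0xb3e0>>12=0xb ⇒ move (RR)
  rd: (w>>8)&0xf=0x3 → %r3
  rs: (w>>4)&0xf=0xe → %r14
+0x10: e8 20 ⇒ word 0xe820 (big)
  op=0xe820>>12=0xe ⇒ store (RR)
  rd: (w>>8)&0xf=0x8 → %r8
  rs: (w>>4)&0xf=0x2 → %r2
+0x12: 0b 00 ⇒ word 0x0b00 (big)
  op=0x0b00>>12=0x0 ⇒ psh (R)
  rd: (w>>8)&0xf=0xb → %r11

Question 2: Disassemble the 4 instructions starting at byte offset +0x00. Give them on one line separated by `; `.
+0x00: a0 02 ⇒ word 0xa002 (big)
  op=0xa002>>12=0xa ⇒ jsr (J)
  imm: (w>>0)&0xfff=0x2 → $2
+0x02: b3 20 ⇒ word 0xb320 (big)
  op=0xb320>>12=0xb ⇒ move (RR)
  rd: (w>>8)&0xf=0x3 → %r3
  rs: (w>>4)&0xf=0x2 → %r2
+0x04: 30 00 ⇒ word 0x3000 (big)
  op=0x3000>>12=0x3 ⇒ and (RR)
  rd: (w>>8)&0xf=0x0 → %r0
  rs: (w>>4)&0xf=0x0 → %r0
+0x06: 9f fc ⇒ word 0x9ffc (big)
  op=0x9ffc>>12=0x9 ⇒ goto (J)
  imm: (w>>0)&0xfff=0xffc (s12→-4) → $-4

jsr $2; move %r2, %r3; and %r0, %r0; goto $-4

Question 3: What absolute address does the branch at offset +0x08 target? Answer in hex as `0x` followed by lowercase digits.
@+08  big-endian(9f fa) = 0x9ffa
  op=0x9ffa>>12=0x9 ⇒ goto (J)
  imm@[11:0]=0xffa (s12→-6) ⇒ $-6
  target = base 0x3ab0 + off 0x08 + 2 + imm -6 = 0x3ab4

0x3ab4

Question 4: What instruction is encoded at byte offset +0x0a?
off 0x0a: read d0 00 as big → 0xd000
  opcode bits[15:12]=0xd: noop/N

noop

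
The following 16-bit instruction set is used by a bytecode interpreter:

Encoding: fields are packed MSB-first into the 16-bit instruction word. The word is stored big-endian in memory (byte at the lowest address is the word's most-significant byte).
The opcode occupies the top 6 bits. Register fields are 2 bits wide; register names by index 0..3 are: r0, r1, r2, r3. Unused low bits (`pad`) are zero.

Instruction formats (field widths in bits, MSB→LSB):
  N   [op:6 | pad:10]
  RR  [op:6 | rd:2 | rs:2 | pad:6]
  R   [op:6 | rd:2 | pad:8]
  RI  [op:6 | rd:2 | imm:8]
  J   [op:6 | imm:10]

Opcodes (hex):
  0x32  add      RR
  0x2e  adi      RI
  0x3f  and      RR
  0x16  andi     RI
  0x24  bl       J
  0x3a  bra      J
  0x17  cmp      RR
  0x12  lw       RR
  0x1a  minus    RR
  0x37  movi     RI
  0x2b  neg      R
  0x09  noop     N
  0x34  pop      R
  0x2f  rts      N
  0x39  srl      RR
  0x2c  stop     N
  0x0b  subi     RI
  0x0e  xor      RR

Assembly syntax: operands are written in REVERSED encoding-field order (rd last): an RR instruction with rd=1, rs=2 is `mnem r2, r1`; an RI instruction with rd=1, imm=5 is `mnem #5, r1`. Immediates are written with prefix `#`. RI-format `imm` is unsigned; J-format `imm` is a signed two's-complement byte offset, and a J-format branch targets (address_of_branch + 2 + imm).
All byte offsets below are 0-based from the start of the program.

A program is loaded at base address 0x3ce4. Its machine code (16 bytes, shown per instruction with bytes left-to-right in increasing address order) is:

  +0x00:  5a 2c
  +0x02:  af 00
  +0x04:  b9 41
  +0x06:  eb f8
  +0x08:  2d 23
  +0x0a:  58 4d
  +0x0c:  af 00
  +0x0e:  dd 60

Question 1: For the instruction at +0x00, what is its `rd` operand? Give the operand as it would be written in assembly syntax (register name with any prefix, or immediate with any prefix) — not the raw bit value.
+0x00: 5a 2c ⇒ word 0x5a2c (big)
  opcode bits[15:10]=0x16: andi/RI
  [9:8] rd=2 = r2
  [7:0] imm=44 = #44

r2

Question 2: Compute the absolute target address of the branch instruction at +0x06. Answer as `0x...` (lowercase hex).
off 0x06: read eb f8 as big → 0xebf8
  opcode bits[15:10]=0x3a: bra/J
  imm: (w>>0)&0x3ff=0x3f8 (s10→-8) → #-8
  target = base 0x3ce4 + off 0x06 + 2 + imm -8 = 0x3ce4

0x3ce4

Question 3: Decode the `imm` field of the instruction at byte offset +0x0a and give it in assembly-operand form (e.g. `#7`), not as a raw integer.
#77

@+0a  big-endian(58 4d) = 0x584d
  op=0x584d>>10=0x16 ⇒ andi (RI)
  [9:8] rd=0 = r0
  [7:0] imm=77 = #77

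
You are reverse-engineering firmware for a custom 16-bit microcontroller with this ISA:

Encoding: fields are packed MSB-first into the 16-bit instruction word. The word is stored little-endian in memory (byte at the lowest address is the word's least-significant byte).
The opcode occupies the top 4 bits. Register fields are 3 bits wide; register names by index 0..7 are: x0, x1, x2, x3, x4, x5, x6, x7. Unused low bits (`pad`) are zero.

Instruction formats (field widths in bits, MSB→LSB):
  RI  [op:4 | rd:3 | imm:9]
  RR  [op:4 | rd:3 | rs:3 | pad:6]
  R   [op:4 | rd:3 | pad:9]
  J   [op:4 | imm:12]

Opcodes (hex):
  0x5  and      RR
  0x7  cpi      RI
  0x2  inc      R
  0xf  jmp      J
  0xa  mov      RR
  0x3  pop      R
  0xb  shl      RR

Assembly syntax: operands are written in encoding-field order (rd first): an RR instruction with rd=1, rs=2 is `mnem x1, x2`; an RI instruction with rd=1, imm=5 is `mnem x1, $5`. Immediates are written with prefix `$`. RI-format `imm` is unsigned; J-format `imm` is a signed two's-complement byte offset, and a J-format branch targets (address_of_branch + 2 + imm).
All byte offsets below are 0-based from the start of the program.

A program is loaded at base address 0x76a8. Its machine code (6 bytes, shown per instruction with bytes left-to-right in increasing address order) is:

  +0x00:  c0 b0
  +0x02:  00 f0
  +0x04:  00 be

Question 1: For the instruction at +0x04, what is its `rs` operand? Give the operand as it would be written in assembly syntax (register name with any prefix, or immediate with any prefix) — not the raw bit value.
x0

[04] 00 be → 0xbe00
  op=0xbe00>>12=0xb ⇒ shl (RR)
  rd: (w>>9)&0x7=0x7 → x7
  rs: (w>>6)&0x7=0x0 → x0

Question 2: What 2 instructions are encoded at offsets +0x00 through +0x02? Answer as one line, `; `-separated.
+0x00: c0 b0 ⇒ word 0xb0c0 (little)
  op=0xb0c0>>12=0xb ⇒ shl (RR)
  rd: (w>>9)&0x7=0x0 → x0
  rs: (w>>6)&0x7=0x3 → x3
+0x02: 00 f0 ⇒ word 0xf000 (little)
  op=0xf000>>12=0xf ⇒ jmp (J)
  imm: (w>>0)&0xfff=0x0 → $0

shl x0, x3; jmp $0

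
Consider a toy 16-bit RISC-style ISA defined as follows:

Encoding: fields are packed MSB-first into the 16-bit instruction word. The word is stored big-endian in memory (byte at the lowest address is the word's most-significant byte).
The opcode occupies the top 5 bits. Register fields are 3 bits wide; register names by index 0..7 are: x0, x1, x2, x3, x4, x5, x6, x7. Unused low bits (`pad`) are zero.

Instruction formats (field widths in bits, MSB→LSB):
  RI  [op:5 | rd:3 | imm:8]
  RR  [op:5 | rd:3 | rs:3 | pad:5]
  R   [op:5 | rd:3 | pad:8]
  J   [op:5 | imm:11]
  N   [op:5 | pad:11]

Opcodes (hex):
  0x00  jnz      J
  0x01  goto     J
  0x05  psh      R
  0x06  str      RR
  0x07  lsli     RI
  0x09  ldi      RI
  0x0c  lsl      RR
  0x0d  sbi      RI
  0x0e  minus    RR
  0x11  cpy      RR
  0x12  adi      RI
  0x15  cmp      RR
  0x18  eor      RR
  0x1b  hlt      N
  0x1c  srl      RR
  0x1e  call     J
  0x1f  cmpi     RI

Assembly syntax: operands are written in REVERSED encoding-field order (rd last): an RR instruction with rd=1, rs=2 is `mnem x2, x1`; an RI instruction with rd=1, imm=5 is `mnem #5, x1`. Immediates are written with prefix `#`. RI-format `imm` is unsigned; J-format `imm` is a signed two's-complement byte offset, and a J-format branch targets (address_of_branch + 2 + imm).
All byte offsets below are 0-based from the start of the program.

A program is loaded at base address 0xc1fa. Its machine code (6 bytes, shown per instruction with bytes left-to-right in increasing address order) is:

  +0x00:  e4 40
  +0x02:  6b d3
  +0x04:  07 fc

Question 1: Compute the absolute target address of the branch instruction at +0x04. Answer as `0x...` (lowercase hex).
0xc1fc

off 0x04: read 07 fc as big → 0x07fc
  top 5b → 0x0 → jnz [J]
  imm: (w>>0)&0x7ff=0x7fc (s11→-4) → #-4
  target = base 0xc1fa + off 0x04 + 2 + imm -4 = 0xc1fc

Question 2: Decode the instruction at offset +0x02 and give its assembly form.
[02] 6b d3 → 0x6bd3
  top 5b → 0xd → sbi [RI]
  rd@[10:8]=0x3 ⇒ x3
  imm@[7:0]=0xd3 ⇒ #211

sbi #211, x3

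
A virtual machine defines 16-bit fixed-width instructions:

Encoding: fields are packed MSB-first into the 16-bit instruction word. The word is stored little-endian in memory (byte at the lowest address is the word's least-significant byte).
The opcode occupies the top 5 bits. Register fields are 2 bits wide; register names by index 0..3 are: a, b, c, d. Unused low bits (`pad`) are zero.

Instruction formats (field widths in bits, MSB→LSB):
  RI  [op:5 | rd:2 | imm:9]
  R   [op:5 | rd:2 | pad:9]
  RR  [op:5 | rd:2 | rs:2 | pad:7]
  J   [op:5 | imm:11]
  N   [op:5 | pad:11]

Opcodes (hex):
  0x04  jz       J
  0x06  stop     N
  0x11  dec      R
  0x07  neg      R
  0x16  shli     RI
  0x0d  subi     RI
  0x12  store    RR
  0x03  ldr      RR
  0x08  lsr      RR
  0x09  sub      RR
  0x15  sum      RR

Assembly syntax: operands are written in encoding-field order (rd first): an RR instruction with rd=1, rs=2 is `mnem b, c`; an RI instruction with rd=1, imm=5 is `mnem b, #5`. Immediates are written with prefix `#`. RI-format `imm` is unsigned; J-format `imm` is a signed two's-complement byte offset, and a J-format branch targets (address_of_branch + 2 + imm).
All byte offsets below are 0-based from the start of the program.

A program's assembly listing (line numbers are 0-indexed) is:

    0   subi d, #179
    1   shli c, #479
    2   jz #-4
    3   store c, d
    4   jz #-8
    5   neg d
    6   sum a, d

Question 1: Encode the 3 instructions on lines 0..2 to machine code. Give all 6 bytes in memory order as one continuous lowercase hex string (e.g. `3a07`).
0. subi fields op=0xd:5|rd=3:2|imm=179:9 → word 6eb3h → b3 6e
1. shli fields op=0x16:5|rd=2:2|imm=479:9 → word b5dfh → df b5
2. jz fields op=0x4:5|imm=-4:11 → word 27fch → fc 27

b36edfb5fc27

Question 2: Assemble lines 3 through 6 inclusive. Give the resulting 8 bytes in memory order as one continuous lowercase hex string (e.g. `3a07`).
8095f827003e80a9

line 3 (store): pack op=0x12:5|rd=2:2|rs=3:2|pad=0:7 = 0x9580; little→ 80 95
line 4 (jz): pack op=0x4:5|imm=-8:11 = 0x27f8; little→ f8 27
line 5 (neg): pack op=0x7:5|rd=3:2|pad=0:9 = 0x3e00; little→ 00 3e
line 6 (sum): pack op=0x15:5|rd=0:2|rs=3:2|pad=0:7 = 0xa980; little→ 80 a9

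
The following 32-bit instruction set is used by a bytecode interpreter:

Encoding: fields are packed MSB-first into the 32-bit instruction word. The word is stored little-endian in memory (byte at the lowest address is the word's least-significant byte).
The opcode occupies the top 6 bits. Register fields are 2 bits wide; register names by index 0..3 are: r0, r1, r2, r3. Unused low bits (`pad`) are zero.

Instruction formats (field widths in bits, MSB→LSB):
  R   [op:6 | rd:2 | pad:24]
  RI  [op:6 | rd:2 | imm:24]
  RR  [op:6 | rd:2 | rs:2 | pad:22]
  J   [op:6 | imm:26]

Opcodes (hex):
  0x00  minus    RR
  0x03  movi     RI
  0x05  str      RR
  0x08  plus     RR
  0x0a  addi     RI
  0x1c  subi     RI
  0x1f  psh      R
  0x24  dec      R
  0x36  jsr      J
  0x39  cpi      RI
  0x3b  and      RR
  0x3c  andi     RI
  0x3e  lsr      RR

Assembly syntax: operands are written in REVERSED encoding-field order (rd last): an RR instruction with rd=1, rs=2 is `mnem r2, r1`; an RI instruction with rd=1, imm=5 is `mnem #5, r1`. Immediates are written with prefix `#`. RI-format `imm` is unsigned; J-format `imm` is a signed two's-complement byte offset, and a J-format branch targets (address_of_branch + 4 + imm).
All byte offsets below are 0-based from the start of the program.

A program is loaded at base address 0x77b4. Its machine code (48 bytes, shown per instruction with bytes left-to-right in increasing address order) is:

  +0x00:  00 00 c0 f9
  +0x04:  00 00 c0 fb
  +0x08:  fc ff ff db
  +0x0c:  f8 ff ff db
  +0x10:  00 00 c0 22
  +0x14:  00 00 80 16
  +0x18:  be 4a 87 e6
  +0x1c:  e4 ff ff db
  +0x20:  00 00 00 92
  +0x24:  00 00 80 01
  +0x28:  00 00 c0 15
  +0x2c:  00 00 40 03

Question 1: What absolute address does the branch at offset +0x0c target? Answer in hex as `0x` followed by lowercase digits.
@+0c  little-endian(f8 ff ff db) = 0xdbfffff8
  top 6b → 0x36 → jsr [J]
  imm@[25:0]=0x3fffff8 (s26→-8) ⇒ #-8
  target = base 0x77b4 + off 0x0c + 4 + imm -8 = 0x77bc

0x77bc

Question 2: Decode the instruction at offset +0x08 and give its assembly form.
[08] fc ff ff db → 0xdbfffffc
  op=0xdbfffffc>>26=0x36 ⇒ jsr (J)
  imm@[25:0]=0x3fffffc (s26→-4) ⇒ #-4

jsr #-4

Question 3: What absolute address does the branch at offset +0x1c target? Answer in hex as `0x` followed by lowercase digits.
+0x1c: e4 ff ff db ⇒ word 0xdbffffe4 (little)
  op=0xdbffffe4>>26=0x36 ⇒ jsr (J)
  imm: (w>>0)&0x3ffffff=0x3ffffe4 (s26→-28) → #-28
  target = base 0x77b4 + off 0x1c + 4 + imm -28 = 0x77b8

0x77b8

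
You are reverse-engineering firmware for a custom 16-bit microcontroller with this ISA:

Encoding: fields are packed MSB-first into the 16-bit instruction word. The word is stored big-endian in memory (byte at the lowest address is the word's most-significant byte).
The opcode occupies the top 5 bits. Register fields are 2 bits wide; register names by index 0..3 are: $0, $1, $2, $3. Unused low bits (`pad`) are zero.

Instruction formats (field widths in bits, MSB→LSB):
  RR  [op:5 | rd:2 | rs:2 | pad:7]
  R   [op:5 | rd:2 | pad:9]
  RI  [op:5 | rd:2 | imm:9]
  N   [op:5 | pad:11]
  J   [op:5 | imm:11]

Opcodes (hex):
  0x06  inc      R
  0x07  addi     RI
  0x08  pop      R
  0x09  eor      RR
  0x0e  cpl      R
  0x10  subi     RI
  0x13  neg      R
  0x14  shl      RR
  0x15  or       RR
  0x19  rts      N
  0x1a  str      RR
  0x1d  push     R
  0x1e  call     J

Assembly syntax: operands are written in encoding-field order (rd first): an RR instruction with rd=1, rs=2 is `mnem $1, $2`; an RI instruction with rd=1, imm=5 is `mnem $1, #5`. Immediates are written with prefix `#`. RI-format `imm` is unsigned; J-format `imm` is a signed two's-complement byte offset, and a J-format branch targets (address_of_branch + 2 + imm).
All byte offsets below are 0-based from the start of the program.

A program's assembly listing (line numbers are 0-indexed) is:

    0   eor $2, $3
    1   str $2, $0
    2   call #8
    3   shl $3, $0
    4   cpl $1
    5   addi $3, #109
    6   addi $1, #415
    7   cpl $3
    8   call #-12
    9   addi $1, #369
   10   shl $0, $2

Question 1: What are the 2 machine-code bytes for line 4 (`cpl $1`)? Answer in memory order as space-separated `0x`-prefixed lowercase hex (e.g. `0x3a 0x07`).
0x72 0x00

line 4 (cpl): pack op=0xe:5|rd=1:2|pad=0:9 = 0x7200; big→ 72 00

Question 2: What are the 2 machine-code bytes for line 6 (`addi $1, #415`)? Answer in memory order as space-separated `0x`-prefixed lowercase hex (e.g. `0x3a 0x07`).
0x3b 0x9f

L6: addi op=0x7:5|rd=1:2|imm=415:9 ⇒ 0x3b9f ⇒ big 3b 9f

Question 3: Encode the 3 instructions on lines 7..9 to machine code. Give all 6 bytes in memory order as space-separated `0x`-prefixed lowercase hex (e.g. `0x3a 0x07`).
0x76 0x00 0xf7 0xf4 0x3b 0x71

L7: cpl op=0xe:5|rd=3:2|pad=0:9 ⇒ 0x7600 ⇒ big 76 00
L8: call op=0x1e:5|imm=-12:11 ⇒ 0xf7f4 ⇒ big f7 f4
L9: addi op=0x7:5|rd=1:2|imm=369:9 ⇒ 0x3b71 ⇒ big 3b 71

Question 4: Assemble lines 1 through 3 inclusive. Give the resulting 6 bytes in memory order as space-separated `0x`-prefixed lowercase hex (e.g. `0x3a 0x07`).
1. str fields op=0x1a:5|rd=2:2|rs=0:2|pad=0:7 → word d400h → d4 00
2. call fields op=0x1e:5|imm=8:11 → word f008h → f0 08
3. shl fields op=0x14:5|rd=3:2|rs=0:2|pad=0:7 → word a600h → a6 00

0xd4 0x00 0xf0 0x08 0xa6 0x00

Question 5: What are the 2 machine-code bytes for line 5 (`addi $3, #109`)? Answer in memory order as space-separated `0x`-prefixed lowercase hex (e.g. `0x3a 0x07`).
L5: addi op=0x7:5|rd=3:2|imm=109:9 ⇒ 0x3e6d ⇒ big 3e 6d

0x3e 0x6d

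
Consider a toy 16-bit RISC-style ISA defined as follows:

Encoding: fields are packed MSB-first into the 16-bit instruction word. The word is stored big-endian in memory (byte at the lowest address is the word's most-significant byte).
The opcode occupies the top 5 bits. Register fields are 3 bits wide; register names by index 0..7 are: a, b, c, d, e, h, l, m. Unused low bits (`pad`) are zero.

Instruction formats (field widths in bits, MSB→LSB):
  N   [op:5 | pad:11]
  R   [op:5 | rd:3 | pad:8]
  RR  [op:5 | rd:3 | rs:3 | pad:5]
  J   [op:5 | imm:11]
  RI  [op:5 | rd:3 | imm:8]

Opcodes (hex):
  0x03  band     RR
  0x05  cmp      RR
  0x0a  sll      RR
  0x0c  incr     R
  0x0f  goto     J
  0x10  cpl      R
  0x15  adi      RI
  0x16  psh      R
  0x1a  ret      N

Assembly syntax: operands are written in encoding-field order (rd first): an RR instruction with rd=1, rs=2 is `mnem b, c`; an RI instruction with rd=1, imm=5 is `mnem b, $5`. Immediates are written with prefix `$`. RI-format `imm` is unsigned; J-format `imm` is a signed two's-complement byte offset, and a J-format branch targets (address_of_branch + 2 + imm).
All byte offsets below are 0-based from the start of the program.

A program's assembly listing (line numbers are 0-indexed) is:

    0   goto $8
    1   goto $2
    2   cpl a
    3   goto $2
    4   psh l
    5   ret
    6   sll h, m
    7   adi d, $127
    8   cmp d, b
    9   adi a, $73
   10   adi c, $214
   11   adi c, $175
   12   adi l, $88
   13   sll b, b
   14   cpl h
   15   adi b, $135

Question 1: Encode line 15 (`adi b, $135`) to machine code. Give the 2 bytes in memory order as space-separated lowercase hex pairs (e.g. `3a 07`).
a9 87

line 15 (adi): pack op=0x15:5|rd=1:3|imm=135:8 = 0xa987; big→ a9 87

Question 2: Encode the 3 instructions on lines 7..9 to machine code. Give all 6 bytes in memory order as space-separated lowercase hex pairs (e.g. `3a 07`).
L7: adi op=0x15:5|rd=3:3|imm=127:8 ⇒ 0xab7f ⇒ big ab 7f
L8: cmp op=0x5:5|rd=3:3|rs=1:3|pad=0:5 ⇒ 0x2b20 ⇒ big 2b 20
L9: adi op=0x15:5|rd=0:3|imm=73:8 ⇒ 0xa849 ⇒ big a8 49

ab 7f 2b 20 a8 49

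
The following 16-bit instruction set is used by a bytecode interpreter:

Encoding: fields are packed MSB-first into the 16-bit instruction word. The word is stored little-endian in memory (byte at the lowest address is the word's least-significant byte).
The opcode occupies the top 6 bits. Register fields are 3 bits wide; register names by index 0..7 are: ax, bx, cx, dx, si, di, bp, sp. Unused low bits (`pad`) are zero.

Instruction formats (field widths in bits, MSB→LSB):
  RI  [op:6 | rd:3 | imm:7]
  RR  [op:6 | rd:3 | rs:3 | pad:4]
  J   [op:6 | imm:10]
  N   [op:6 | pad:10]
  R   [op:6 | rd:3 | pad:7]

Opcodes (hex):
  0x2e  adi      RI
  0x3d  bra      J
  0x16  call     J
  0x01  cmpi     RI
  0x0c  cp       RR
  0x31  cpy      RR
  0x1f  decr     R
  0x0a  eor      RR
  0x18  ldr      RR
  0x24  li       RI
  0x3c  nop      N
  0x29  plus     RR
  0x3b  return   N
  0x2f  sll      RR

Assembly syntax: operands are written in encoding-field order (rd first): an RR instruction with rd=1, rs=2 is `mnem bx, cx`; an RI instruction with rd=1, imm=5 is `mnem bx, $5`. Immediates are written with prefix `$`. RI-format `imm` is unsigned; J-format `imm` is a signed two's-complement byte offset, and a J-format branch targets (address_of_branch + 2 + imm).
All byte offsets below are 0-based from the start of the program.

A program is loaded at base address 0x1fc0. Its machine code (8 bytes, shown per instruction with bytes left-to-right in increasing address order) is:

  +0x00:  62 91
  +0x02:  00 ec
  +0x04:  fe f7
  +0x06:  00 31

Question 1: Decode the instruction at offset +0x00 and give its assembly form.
off 0x00: read 62 91 as little → 0x9162
  op=0x9162>>10=0x24 ⇒ li (RI)
  rd@[9:7]=0x2 ⇒ cx
  imm@[6:0]=0x62 ⇒ $98

li cx, $98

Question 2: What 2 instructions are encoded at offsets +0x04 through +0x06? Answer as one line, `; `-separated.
off 0x04: read fe f7 as little → 0xf7fe
  op=0xf7fe>>10=0x3d ⇒ bra (J)
  imm@[9:0]=0x3fe (s10→-2) ⇒ $-2
off 0x06: read 00 31 as little → 0x3100
  op=0x3100>>10=0xc ⇒ cp (RR)
  rd@[9:7]=0x2 ⇒ cx
  rs@[6:4]=0x0 ⇒ ax

bra $-2; cp cx, ax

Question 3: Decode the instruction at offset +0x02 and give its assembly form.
return

[02] 00 ec → 0xec00
  opcode bits[15:10]=0x3b: return/N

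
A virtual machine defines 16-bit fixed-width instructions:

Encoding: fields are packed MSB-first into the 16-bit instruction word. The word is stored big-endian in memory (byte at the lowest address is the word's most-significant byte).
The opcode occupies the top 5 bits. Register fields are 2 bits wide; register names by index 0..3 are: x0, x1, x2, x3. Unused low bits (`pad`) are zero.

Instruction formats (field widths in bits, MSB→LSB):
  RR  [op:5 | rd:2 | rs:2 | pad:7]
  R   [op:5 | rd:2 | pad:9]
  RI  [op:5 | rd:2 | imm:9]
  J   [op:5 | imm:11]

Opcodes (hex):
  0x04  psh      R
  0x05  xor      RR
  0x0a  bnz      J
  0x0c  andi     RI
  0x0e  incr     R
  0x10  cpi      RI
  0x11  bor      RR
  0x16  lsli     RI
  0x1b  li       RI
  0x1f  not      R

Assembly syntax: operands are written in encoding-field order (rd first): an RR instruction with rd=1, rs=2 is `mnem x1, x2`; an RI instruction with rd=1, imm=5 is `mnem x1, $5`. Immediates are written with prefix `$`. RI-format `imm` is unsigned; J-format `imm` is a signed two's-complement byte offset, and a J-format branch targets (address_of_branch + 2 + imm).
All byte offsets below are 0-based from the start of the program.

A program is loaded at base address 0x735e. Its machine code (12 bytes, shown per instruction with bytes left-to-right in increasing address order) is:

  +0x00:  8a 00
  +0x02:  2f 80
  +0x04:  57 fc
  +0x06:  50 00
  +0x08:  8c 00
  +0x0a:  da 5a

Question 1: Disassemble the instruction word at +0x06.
+0x06: 50 00 ⇒ word 0x5000 (big)
  top 5b → 0xa → bnz [J]
  imm: (w>>0)&0x7ff=0x0 → $0

bnz $0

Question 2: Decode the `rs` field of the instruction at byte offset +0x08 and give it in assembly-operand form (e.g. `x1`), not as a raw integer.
off 0x08: read 8c 00 as big → 0x8c00
  top 5b → 0x11 → bor [RR]
  rd: (w>>9)&0x3=0x2 → x2
  rs: (w>>7)&0x3=0x0 → x0

x0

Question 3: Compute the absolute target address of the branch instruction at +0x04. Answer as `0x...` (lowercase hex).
off 0x04: read 57 fc as big → 0x57fc
  opcode bits[15:11]=0xa: bnz/J
  imm@[10:0]=0x7fc (s11→-4) ⇒ $-4
  target = base 0x735e + off 0x04 + 2 + imm -4 = 0x7360

0x7360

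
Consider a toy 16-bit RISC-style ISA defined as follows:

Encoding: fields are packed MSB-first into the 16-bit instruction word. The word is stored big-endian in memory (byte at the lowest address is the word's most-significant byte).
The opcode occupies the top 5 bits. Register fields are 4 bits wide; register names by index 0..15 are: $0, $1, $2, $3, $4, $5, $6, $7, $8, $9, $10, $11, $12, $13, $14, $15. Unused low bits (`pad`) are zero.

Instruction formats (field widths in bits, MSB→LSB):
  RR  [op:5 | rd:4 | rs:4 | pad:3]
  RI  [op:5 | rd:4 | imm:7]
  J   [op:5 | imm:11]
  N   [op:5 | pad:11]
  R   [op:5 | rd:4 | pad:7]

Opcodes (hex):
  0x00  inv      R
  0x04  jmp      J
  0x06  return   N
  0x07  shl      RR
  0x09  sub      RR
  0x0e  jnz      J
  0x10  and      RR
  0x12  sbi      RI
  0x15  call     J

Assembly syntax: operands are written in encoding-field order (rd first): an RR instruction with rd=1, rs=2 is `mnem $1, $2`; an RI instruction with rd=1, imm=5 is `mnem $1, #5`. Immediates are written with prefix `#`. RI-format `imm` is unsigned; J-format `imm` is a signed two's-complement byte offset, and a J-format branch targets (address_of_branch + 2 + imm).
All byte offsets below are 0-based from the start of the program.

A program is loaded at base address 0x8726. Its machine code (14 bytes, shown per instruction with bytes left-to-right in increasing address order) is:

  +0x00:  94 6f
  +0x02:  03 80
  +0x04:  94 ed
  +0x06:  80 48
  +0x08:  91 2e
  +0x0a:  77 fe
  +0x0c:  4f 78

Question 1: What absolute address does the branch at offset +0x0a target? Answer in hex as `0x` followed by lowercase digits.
0x8730

+0x0a: 77 fe ⇒ word 0x77fe (big)
  op=0x77fe>>11=0xe ⇒ jnz (J)
  [10:0] imm=2046 (s11→-2) = #-2
  target = base 0x8726 + off 0x0a + 2 + imm -2 = 0x8730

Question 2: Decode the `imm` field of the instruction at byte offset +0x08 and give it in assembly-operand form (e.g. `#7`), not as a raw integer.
[08] 91 2e → 0x912e
  opcode bits[15:11]=0x12: sbi/RI
  rd: (w>>7)&0xf=0x2 → $2
  imm: (w>>0)&0x7f=0x2e → #46

#46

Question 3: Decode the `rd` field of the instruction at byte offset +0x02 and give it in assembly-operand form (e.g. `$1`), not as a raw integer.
$7

[02] 03 80 → 0x0380
  op=0x0380>>11=0x0 ⇒ inv (R)
  [10:7] rd=7 = $7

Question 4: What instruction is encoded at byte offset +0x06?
and $0, $9

@+06  big-endian(80 48) = 0x8048
  op=0x8048>>11=0x10 ⇒ and (RR)
  rd@[10:7]=0x0 ⇒ $0
  rs@[6:3]=0x9 ⇒ $9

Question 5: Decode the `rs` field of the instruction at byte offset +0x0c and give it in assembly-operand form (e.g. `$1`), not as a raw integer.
[0c] 4f 78 → 0x4f78
  opcode bits[15:11]=0x9: sub/RR
  [10:7] rd=14 = $14
  [6:3] rs=15 = $15

$15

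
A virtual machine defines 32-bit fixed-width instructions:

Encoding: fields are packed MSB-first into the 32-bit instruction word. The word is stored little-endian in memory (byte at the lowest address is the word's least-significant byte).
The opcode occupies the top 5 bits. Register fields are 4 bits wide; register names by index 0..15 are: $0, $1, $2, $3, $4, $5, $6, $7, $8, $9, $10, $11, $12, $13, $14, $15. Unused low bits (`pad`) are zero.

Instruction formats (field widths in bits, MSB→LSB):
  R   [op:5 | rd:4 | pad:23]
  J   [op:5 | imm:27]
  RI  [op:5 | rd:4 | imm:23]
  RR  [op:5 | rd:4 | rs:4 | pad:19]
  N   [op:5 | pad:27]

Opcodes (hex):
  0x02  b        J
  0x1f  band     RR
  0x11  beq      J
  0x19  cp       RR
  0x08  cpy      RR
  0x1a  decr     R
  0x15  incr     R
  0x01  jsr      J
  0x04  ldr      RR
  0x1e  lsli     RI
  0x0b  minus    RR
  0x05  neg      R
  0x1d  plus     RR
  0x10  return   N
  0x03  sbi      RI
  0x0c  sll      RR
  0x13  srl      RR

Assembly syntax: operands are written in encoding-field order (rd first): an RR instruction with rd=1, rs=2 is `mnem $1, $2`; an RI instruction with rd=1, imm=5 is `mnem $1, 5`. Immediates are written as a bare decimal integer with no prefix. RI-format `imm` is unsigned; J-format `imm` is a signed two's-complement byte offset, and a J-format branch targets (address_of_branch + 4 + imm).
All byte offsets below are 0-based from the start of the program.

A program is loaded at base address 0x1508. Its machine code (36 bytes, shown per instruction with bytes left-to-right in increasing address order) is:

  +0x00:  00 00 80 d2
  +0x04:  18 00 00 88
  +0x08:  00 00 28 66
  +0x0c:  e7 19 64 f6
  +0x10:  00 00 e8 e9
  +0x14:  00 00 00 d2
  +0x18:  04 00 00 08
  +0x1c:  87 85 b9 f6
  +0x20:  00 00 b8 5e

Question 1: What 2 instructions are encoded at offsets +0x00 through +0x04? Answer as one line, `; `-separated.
[00] 00 00 80 d2 → 0xd2800000
  op=0xd2800000>>27=0x1a ⇒ decr (R)
  rd@[26:23]=0x5 ⇒ $5
[04] 18 00 00 88 → 0x88000018
  op=0x88000018>>27=0x11 ⇒ beq (J)
  imm@[26:0]=0x18 ⇒ 24

decr $5; beq 24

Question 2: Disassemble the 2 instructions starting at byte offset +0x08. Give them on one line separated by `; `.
[08] 00 00 28 66 → 0x66280000
  opcode bits[31:27]=0xc: sll/RR
  [26:23] rd=12 = $12
  [22:19] rs=5 = $5
[0c] e7 19 64 f6 → 0xf66419e7
  opcode bits[31:27]=0x1e: lsli/RI
  [26:23] rd=12 = $12
  [22:0] imm=6560231 = 6560231

sll $12, $5; lsli $12, 6560231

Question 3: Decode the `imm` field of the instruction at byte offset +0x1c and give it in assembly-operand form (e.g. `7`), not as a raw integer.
@+1c  little-endian(87 85 b9 f6) = 0xf6b98587
  top 5b → 0x1e → lsli [RI]
  [26:23] rd=13 = $13
  [22:0] imm=3769735 = 3769735

3769735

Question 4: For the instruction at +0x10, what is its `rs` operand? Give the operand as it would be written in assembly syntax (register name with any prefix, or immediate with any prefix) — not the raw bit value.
[10] 00 00 e8 e9 → 0xe9e80000
  opcode bits[31:27]=0x1d: plus/RR
  rd: (w>>23)&0xf=0x3 → $3
  rs: (w>>19)&0xf=0xd → $13

$13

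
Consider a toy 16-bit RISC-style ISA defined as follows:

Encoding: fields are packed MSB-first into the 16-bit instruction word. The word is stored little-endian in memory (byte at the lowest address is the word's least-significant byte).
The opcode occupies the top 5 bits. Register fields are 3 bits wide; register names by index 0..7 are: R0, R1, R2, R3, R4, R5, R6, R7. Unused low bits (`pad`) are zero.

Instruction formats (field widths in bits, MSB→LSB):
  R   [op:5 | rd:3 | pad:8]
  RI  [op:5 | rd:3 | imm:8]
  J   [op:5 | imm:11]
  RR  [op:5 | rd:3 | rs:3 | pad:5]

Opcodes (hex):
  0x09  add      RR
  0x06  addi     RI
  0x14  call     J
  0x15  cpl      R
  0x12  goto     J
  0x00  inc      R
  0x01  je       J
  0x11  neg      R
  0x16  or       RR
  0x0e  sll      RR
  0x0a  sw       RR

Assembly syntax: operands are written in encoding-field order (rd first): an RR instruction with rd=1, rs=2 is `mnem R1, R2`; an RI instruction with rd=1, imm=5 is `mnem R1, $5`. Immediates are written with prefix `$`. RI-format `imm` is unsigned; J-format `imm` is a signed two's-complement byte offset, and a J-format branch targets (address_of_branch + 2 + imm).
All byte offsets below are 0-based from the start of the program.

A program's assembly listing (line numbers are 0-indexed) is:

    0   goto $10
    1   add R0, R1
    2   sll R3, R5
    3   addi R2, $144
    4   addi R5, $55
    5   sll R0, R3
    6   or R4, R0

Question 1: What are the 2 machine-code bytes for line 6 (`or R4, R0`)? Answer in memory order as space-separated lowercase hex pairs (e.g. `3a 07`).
line 6 (or): pack op=0x16:5|rd=4:3|rs=0:3|pad=0:5 = 0xb400; little→ 00 b4

00 b4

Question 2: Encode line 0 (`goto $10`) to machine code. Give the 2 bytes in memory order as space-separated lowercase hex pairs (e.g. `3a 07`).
0a 90

L0: goto op=0x12:5|imm=10:11 ⇒ 0x900a ⇒ little 0a 90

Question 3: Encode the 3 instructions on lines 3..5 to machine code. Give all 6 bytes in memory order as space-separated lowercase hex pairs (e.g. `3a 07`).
line 3 (addi): pack op=0x6:5|rd=2:3|imm=144:8 = 0x3290; little→ 90 32
line 4 (addi): pack op=0x6:5|rd=5:3|imm=55:8 = 0x3537; little→ 37 35
line 5 (sll): pack op=0xe:5|rd=0:3|rs=3:3|pad=0:5 = 0x7060; little→ 60 70

90 32 37 35 60 70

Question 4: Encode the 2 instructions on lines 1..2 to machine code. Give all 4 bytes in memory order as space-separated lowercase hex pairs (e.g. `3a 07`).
20 48 a0 73

L1: add op=0x9:5|rd=0:3|rs=1:3|pad=0:5 ⇒ 0x4820 ⇒ little 20 48
L2: sll op=0xe:5|rd=3:3|rs=5:3|pad=0:5 ⇒ 0x73a0 ⇒ little a0 73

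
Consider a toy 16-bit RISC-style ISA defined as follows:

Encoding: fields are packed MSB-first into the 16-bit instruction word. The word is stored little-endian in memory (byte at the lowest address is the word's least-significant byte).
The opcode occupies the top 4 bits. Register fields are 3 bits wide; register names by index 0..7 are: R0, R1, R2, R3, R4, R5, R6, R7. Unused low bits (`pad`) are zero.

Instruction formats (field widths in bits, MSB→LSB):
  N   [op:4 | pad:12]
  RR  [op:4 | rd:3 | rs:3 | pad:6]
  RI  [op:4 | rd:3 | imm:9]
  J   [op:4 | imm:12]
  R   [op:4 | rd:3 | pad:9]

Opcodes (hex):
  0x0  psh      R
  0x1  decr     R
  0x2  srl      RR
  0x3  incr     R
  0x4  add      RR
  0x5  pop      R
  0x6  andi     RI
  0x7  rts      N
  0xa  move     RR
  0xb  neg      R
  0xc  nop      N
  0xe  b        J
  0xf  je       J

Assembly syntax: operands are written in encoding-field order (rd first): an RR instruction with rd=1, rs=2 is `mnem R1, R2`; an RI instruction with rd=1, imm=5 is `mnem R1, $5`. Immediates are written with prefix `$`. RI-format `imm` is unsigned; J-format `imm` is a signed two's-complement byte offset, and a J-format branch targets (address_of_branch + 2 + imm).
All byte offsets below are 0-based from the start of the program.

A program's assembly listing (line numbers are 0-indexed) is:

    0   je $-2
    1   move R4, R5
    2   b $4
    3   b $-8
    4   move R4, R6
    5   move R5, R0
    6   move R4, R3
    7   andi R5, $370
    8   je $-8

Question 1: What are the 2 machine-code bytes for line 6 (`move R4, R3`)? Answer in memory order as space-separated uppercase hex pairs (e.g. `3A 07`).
6. move fields op=0xa:4|rd=4:3|rs=3:3|pad=0:6 → word a8c0h → c0 a8

C0 A8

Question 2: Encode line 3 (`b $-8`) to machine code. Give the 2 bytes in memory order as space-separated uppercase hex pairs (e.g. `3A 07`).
line 3 (b): pack op=0xe:4|imm=-8:12 = 0xeff8; little→ f8 ef

F8 EF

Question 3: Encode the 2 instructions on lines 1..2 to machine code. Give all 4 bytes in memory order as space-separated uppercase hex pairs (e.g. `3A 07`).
L1: move op=0xa:4|rd=4:3|rs=5:3|pad=0:6 ⇒ 0xa940 ⇒ little 40 a9
L2: b op=0xe:4|imm=4:12 ⇒ 0xe004 ⇒ little 04 e0

40 A9 04 E0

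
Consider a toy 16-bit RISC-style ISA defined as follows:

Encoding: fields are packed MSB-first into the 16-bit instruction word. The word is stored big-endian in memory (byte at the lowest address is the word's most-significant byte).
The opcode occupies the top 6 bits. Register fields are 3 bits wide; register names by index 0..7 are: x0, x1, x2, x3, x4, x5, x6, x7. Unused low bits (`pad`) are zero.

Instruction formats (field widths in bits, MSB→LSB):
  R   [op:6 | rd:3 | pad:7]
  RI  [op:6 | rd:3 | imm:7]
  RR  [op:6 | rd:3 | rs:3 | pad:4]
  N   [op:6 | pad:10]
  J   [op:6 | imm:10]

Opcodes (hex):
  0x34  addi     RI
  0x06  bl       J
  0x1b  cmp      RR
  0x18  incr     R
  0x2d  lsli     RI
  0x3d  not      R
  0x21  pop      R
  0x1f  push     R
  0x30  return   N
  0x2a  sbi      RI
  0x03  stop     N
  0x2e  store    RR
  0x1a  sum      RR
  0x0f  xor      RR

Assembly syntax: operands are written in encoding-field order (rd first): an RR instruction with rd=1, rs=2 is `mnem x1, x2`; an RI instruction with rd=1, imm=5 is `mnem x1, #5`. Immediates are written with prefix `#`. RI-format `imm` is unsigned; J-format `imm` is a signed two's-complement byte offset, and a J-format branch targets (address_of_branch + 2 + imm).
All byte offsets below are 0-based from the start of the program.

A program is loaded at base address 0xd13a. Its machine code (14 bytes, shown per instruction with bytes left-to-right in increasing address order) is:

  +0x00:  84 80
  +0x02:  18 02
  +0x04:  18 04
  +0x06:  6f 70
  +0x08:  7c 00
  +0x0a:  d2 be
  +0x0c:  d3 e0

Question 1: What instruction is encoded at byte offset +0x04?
bl #4

[04] 18 04 → 0x1804
  opcode bits[15:10]=0x6: bl/J
  imm@[9:0]=0x4 ⇒ #4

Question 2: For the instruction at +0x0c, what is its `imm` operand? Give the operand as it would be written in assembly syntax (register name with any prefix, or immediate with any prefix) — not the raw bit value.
#96

[0c] d3 e0 → 0xd3e0
  opcode bits[15:10]=0x34: addi/RI
  rd@[9:7]=0x7 ⇒ x7
  imm@[6:0]=0x60 ⇒ #96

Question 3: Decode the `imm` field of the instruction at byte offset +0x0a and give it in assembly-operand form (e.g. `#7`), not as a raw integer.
#62

@+0a  big-endian(d2 be) = 0xd2be
  opcode bits[15:10]=0x34: addi/RI
  rd@[9:7]=0x5 ⇒ x5
  imm@[6:0]=0x3e ⇒ #62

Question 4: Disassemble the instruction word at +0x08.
off 0x08: read 7c 00 as big → 0x7c00
  top 6b → 0x1f → push [R]
  rd@[9:7]=0x0 ⇒ x0

push x0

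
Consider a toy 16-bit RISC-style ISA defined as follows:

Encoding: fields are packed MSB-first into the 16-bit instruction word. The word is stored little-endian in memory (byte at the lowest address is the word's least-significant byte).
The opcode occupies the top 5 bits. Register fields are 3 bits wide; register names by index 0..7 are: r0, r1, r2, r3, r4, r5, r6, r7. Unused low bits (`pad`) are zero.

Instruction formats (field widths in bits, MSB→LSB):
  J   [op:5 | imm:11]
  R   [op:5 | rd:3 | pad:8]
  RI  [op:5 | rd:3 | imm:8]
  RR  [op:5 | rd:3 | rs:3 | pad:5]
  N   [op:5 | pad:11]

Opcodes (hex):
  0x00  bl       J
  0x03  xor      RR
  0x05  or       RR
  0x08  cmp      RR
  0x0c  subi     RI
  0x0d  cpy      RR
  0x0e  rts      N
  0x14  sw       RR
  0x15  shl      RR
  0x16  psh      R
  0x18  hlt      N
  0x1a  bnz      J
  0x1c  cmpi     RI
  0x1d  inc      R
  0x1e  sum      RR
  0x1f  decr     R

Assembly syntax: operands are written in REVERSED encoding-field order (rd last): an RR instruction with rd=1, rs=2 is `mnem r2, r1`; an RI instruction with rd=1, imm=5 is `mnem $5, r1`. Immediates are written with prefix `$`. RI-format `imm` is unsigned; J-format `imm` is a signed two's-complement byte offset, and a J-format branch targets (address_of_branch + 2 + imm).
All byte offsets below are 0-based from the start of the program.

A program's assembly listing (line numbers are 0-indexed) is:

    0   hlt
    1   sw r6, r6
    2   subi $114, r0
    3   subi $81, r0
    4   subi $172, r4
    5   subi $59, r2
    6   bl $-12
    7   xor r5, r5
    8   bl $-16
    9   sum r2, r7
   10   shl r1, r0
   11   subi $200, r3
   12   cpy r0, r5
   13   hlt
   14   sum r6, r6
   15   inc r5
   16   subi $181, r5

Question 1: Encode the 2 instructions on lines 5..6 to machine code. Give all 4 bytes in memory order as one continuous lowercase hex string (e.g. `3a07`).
3b62f407

L5: subi op=0xc:5|rd=2:3|imm=59:8 ⇒ 0x623b ⇒ little 3b 62
L6: bl op=0x0:5|imm=-12:11 ⇒ 0x07f4 ⇒ little f4 07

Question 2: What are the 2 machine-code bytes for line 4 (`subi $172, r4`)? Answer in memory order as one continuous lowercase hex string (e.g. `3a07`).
ac64

line 4 (subi): pack op=0xc:5|rd=4:3|imm=172:8 = 0x64ac; little→ ac 64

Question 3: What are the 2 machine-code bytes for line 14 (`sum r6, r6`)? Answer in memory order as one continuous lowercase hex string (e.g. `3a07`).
L14: sum op=0x1e:5|rd=6:3|rs=6:3|pad=0:5 ⇒ 0xf6c0 ⇒ little c0 f6

c0f6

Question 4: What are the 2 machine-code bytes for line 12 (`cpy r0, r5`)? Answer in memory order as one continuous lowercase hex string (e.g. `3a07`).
12. cpy fields op=0xd:5|rd=5:3|rs=0:3|pad=0:5 → word 6d00h → 00 6d

006d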